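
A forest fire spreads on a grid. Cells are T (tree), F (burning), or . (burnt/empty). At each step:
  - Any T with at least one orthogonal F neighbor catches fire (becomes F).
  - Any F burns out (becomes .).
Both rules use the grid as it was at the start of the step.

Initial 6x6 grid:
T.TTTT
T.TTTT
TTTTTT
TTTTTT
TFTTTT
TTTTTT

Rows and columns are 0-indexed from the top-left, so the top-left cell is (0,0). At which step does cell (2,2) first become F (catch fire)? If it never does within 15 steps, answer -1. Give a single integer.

Step 1: cell (2,2)='T' (+4 fires, +1 burnt)
Step 2: cell (2,2)='T' (+6 fires, +4 burnt)
Step 3: cell (2,2)='F' (+5 fires, +6 burnt)
  -> target ignites at step 3
Step 4: cell (2,2)='.' (+6 fires, +5 burnt)
Step 5: cell (2,2)='.' (+6 fires, +6 burnt)
Step 6: cell (2,2)='.' (+3 fires, +6 burnt)
Step 7: cell (2,2)='.' (+2 fires, +3 burnt)
Step 8: cell (2,2)='.' (+1 fires, +2 burnt)
Step 9: cell (2,2)='.' (+0 fires, +1 burnt)
  fire out at step 9

3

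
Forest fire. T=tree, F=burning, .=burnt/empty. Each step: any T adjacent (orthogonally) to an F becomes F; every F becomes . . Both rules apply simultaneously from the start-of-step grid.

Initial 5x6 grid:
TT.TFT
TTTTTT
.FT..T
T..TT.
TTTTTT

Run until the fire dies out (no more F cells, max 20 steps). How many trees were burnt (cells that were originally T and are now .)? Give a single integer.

Answer: 12

Derivation:
Step 1: +5 fires, +2 burnt (F count now 5)
Step 2: +5 fires, +5 burnt (F count now 5)
Step 3: +2 fires, +5 burnt (F count now 2)
Step 4: +0 fires, +2 burnt (F count now 0)
Fire out after step 4
Initially T: 21, now '.': 21
Total burnt (originally-T cells now '.'): 12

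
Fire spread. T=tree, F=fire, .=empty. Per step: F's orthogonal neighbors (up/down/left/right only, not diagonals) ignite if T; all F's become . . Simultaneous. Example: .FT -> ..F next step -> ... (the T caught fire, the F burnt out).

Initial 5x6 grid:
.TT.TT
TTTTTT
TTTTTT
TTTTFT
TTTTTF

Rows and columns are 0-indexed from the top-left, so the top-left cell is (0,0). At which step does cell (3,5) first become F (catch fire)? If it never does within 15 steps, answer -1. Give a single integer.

Step 1: cell (3,5)='F' (+4 fires, +2 burnt)
  -> target ignites at step 1
Step 2: cell (3,5)='.' (+5 fires, +4 burnt)
Step 3: cell (3,5)='.' (+6 fires, +5 burnt)
Step 4: cell (3,5)='.' (+5 fires, +6 burnt)
Step 5: cell (3,5)='.' (+4 fires, +5 burnt)
Step 6: cell (3,5)='.' (+2 fires, +4 burnt)
Step 7: cell (3,5)='.' (+0 fires, +2 burnt)
  fire out at step 7

1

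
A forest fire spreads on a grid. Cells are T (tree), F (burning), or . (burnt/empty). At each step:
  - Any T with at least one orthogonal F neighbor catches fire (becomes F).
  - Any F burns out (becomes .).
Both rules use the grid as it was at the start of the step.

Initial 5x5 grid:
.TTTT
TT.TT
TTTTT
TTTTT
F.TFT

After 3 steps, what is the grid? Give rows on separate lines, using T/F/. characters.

Step 1: 4 trees catch fire, 2 burn out
  .TTTT
  TT.TT
  TTTTT
  FTTFT
  ..F.F
Step 2: 5 trees catch fire, 4 burn out
  .TTTT
  TT.TT
  FTTFT
  .FF.F
  .....
Step 3: 5 trees catch fire, 5 burn out
  .TTTT
  FT.FT
  .FF.F
  .....
  .....

.TTTT
FT.FT
.FF.F
.....
.....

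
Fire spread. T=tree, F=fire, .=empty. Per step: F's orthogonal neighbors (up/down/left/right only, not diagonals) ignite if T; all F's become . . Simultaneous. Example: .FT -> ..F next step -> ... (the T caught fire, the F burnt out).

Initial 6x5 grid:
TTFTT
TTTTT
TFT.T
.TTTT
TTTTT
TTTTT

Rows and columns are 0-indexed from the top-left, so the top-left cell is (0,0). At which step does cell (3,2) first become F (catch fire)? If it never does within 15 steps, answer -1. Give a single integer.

Step 1: cell (3,2)='T' (+7 fires, +2 burnt)
Step 2: cell (3,2)='F' (+6 fires, +7 burnt)
  -> target ignites at step 2
Step 3: cell (3,2)='.' (+5 fires, +6 burnt)
Step 4: cell (3,2)='.' (+5 fires, +5 burnt)
Step 5: cell (3,2)='.' (+2 fires, +5 burnt)
Step 6: cell (3,2)='.' (+1 fires, +2 burnt)
Step 7: cell (3,2)='.' (+0 fires, +1 burnt)
  fire out at step 7

2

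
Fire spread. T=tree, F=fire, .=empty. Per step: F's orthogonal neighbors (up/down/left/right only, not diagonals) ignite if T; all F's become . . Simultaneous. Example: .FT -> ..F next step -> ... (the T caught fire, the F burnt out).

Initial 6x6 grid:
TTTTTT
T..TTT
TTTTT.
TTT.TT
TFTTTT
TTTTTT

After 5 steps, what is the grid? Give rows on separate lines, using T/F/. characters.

Step 1: 4 trees catch fire, 1 burn out
  TTTTTT
  T..TTT
  TTTTT.
  TFT.TT
  F.FTTT
  TFTTTT
Step 2: 6 trees catch fire, 4 burn out
  TTTTTT
  T..TTT
  TFTTT.
  F.F.TT
  ...FTT
  F.FTTT
Step 3: 4 trees catch fire, 6 burn out
  TTTTTT
  T..TTT
  F.FTT.
  ....TT
  ....FT
  ...FTT
Step 4: 5 trees catch fire, 4 burn out
  TTTTTT
  F..TTT
  ...FT.
  ....FT
  .....F
  ....FT
Step 5: 5 trees catch fire, 5 burn out
  FTTTTT
  ...FTT
  ....F.
  .....F
  ......
  .....F

FTTTTT
...FTT
....F.
.....F
......
.....F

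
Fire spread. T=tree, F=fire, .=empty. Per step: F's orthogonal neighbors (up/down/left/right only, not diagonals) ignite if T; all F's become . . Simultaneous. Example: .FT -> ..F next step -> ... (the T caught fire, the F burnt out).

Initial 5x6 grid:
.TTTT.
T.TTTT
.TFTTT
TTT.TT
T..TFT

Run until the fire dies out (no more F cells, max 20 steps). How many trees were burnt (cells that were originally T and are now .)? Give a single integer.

Answer: 20

Derivation:
Step 1: +7 fires, +2 burnt (F count now 7)
Step 2: +5 fires, +7 burnt (F count now 5)
Step 3: +5 fires, +5 burnt (F count now 5)
Step 4: +3 fires, +5 burnt (F count now 3)
Step 5: +0 fires, +3 burnt (F count now 0)
Fire out after step 5
Initially T: 21, now '.': 29
Total burnt (originally-T cells now '.'): 20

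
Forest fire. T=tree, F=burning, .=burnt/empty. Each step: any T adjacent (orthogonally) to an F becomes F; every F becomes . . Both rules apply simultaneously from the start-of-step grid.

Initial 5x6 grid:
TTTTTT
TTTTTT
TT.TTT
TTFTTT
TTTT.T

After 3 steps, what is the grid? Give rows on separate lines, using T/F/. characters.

Step 1: 3 trees catch fire, 1 burn out
  TTTTTT
  TTTTTT
  TT.TTT
  TF.FTT
  TTFT.T
Step 2: 6 trees catch fire, 3 burn out
  TTTTTT
  TTTTTT
  TF.FTT
  F...FT
  TF.F.T
Step 3: 6 trees catch fire, 6 burn out
  TTTTTT
  TFTFTT
  F...FT
  .....F
  F....T

TTTTTT
TFTFTT
F...FT
.....F
F....T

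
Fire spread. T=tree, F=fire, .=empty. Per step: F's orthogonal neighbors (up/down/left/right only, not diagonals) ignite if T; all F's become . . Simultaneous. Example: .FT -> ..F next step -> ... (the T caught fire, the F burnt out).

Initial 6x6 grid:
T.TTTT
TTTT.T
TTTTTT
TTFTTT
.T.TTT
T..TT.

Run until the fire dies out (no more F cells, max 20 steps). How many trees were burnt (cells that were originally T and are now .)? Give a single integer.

Answer: 27

Derivation:
Step 1: +3 fires, +1 burnt (F count now 3)
Step 2: +7 fires, +3 burnt (F count now 7)
Step 3: +8 fires, +7 burnt (F count now 8)
Step 4: +5 fires, +8 burnt (F count now 5)
Step 5: +3 fires, +5 burnt (F count now 3)
Step 6: +1 fires, +3 burnt (F count now 1)
Step 7: +0 fires, +1 burnt (F count now 0)
Fire out after step 7
Initially T: 28, now '.': 35
Total burnt (originally-T cells now '.'): 27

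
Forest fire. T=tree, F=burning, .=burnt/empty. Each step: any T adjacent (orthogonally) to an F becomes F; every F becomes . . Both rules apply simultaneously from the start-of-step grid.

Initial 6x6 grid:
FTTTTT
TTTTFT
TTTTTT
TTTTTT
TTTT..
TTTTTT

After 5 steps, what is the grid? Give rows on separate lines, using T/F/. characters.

Step 1: 6 trees catch fire, 2 burn out
  .FTTFT
  FTTF.F
  TTTTFT
  TTTTTT
  TTTT..
  TTTTTT
Step 2: 9 trees catch fire, 6 burn out
  ..FF.F
  .FF...
  FTTF.F
  TTTTFT
  TTTT..
  TTTTTT
Step 3: 5 trees catch fire, 9 burn out
  ......
  ......
  .FF...
  FTTF.F
  TTTT..
  TTTTTT
Step 4: 4 trees catch fire, 5 burn out
  ......
  ......
  ......
  .FF...
  FTTF..
  TTTTTT
Step 5: 4 trees catch fire, 4 burn out
  ......
  ......
  ......
  ......
  .FF...
  FTTFTT

......
......
......
......
.FF...
FTTFTT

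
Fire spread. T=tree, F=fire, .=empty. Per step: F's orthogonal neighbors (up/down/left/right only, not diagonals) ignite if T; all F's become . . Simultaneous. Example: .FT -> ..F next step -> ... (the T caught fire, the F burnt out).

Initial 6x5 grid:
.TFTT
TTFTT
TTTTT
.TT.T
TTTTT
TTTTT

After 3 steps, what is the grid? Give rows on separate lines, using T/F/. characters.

Step 1: 5 trees catch fire, 2 burn out
  .F.FT
  TF.FT
  TTFTT
  .TT.T
  TTTTT
  TTTTT
Step 2: 6 trees catch fire, 5 burn out
  ....F
  F...F
  TF.FT
  .TF.T
  TTTTT
  TTTTT
Step 3: 4 trees catch fire, 6 burn out
  .....
  .....
  F...F
  .F..T
  TTFTT
  TTTTT

.....
.....
F...F
.F..T
TTFTT
TTTTT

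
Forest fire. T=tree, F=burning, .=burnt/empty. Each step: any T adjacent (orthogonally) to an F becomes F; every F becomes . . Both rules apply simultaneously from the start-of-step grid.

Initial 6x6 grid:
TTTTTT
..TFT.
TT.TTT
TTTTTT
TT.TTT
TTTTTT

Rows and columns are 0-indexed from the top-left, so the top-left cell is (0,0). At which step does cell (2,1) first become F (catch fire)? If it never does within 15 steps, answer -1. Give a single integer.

Step 1: cell (2,1)='T' (+4 fires, +1 burnt)
Step 2: cell (2,1)='T' (+4 fires, +4 burnt)
Step 3: cell (2,1)='T' (+6 fires, +4 burnt)
Step 4: cell (2,1)='T' (+5 fires, +6 burnt)
Step 5: cell (2,1)='F' (+6 fires, +5 burnt)
  -> target ignites at step 5
Step 6: cell (2,1)='.' (+4 fires, +6 burnt)
Step 7: cell (2,1)='.' (+1 fires, +4 burnt)
Step 8: cell (2,1)='.' (+0 fires, +1 burnt)
  fire out at step 8

5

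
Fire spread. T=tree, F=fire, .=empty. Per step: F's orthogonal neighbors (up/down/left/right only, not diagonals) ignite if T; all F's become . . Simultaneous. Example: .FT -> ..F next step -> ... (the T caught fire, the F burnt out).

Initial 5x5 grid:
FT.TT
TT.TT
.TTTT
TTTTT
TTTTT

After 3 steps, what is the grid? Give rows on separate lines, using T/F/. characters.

Step 1: 2 trees catch fire, 1 burn out
  .F.TT
  FT.TT
  .TTTT
  TTTTT
  TTTTT
Step 2: 1 trees catch fire, 2 burn out
  ...TT
  .F.TT
  .TTTT
  TTTTT
  TTTTT
Step 3: 1 trees catch fire, 1 burn out
  ...TT
  ...TT
  .FTTT
  TTTTT
  TTTTT

...TT
...TT
.FTTT
TTTTT
TTTTT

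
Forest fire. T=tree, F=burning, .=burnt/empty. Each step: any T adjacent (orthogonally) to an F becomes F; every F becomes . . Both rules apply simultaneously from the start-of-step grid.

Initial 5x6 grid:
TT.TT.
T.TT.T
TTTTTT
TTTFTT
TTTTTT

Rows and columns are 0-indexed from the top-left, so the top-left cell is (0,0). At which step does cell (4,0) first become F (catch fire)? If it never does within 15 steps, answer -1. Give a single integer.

Step 1: cell (4,0)='T' (+4 fires, +1 burnt)
Step 2: cell (4,0)='T' (+7 fires, +4 burnt)
Step 3: cell (4,0)='T' (+7 fires, +7 burnt)
Step 4: cell (4,0)='F' (+4 fires, +7 burnt)
  -> target ignites at step 4
Step 5: cell (4,0)='.' (+1 fires, +4 burnt)
Step 6: cell (4,0)='.' (+1 fires, +1 burnt)
Step 7: cell (4,0)='.' (+1 fires, +1 burnt)
Step 8: cell (4,0)='.' (+0 fires, +1 burnt)
  fire out at step 8

4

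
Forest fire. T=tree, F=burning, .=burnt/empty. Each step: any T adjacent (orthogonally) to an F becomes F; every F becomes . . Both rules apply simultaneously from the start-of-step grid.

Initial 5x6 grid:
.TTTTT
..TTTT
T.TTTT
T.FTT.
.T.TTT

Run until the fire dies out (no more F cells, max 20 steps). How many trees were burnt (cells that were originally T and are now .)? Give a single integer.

Step 1: +2 fires, +1 burnt (F count now 2)
Step 2: +4 fires, +2 burnt (F count now 4)
Step 3: +4 fires, +4 burnt (F count now 4)
Step 4: +5 fires, +4 burnt (F count now 5)
Step 5: +2 fires, +5 burnt (F count now 2)
Step 6: +1 fires, +2 burnt (F count now 1)
Step 7: +0 fires, +1 burnt (F count now 0)
Fire out after step 7
Initially T: 21, now '.': 27
Total burnt (originally-T cells now '.'): 18

Answer: 18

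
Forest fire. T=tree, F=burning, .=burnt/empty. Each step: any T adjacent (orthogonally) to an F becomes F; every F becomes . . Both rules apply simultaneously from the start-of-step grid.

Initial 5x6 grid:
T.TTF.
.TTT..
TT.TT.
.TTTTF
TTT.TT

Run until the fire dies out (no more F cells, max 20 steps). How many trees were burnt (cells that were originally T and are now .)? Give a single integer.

Step 1: +3 fires, +2 burnt (F count now 3)
Step 2: +5 fires, +3 burnt (F count now 5)
Step 3: +3 fires, +5 burnt (F count now 3)
Step 4: +3 fires, +3 burnt (F count now 3)
Step 5: +2 fires, +3 burnt (F count now 2)
Step 6: +2 fires, +2 burnt (F count now 2)
Step 7: +0 fires, +2 burnt (F count now 0)
Fire out after step 7
Initially T: 19, now '.': 29
Total burnt (originally-T cells now '.'): 18

Answer: 18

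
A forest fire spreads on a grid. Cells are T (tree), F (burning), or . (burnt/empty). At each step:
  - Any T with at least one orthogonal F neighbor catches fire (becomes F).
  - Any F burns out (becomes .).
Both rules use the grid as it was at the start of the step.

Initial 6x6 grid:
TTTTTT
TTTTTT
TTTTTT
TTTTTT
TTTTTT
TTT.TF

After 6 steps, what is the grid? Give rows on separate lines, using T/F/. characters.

Step 1: 2 trees catch fire, 1 burn out
  TTTTTT
  TTTTTT
  TTTTTT
  TTTTTT
  TTTTTF
  TTT.F.
Step 2: 2 trees catch fire, 2 burn out
  TTTTTT
  TTTTTT
  TTTTTT
  TTTTTF
  TTTTF.
  TTT...
Step 3: 3 trees catch fire, 2 burn out
  TTTTTT
  TTTTTT
  TTTTTF
  TTTTF.
  TTTF..
  TTT...
Step 4: 4 trees catch fire, 3 burn out
  TTTTTT
  TTTTTF
  TTTTF.
  TTTF..
  TTF...
  TTT...
Step 5: 6 trees catch fire, 4 burn out
  TTTTTF
  TTTTF.
  TTTF..
  TTF...
  TF....
  TTF...
Step 6: 6 trees catch fire, 6 burn out
  TTTTF.
  TTTF..
  TTF...
  TF....
  F.....
  TF....

TTTTF.
TTTF..
TTF...
TF....
F.....
TF....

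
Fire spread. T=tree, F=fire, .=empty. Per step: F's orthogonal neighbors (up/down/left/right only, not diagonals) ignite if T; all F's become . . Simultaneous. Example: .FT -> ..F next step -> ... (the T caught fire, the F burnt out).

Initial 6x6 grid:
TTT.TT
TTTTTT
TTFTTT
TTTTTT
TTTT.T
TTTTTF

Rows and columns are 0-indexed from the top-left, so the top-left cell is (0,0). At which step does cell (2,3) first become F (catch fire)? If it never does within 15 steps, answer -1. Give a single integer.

Step 1: cell (2,3)='F' (+6 fires, +2 burnt)
  -> target ignites at step 1
Step 2: cell (2,3)='.' (+10 fires, +6 burnt)
Step 3: cell (2,3)='.' (+9 fires, +10 burnt)
Step 4: cell (2,3)='.' (+5 fires, +9 burnt)
Step 5: cell (2,3)='.' (+2 fires, +5 burnt)
Step 6: cell (2,3)='.' (+0 fires, +2 burnt)
  fire out at step 6

1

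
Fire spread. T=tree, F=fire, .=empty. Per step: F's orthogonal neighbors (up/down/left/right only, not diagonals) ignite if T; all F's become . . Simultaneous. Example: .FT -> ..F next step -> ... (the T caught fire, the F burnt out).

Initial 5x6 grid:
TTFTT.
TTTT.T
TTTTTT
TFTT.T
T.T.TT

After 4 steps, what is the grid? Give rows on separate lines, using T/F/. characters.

Step 1: 6 trees catch fire, 2 burn out
  TF.FT.
  TTFT.T
  TFTTTT
  F.FT.T
  T.T.TT
Step 2: 9 trees catch fire, 6 burn out
  F...F.
  TF.F.T
  F.FTTT
  ...F.T
  F.F.TT
Step 3: 2 trees catch fire, 9 burn out
  ......
  F....T
  ...FTT
  .....T
  ....TT
Step 4: 1 trees catch fire, 2 burn out
  ......
  .....T
  ....FT
  .....T
  ....TT

......
.....T
....FT
.....T
....TT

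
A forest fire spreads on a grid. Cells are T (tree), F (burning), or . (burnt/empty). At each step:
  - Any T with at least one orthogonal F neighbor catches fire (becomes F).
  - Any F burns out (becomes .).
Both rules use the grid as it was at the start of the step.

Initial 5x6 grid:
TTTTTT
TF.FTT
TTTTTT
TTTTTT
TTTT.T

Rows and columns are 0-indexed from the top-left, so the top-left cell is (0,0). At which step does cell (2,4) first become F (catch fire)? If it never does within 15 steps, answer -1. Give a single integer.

Step 1: cell (2,4)='T' (+6 fires, +2 burnt)
Step 2: cell (2,4)='F' (+9 fires, +6 burnt)
  -> target ignites at step 2
Step 3: cell (2,4)='.' (+7 fires, +9 burnt)
Step 4: cell (2,4)='.' (+3 fires, +7 burnt)
Step 5: cell (2,4)='.' (+1 fires, +3 burnt)
Step 6: cell (2,4)='.' (+0 fires, +1 burnt)
  fire out at step 6

2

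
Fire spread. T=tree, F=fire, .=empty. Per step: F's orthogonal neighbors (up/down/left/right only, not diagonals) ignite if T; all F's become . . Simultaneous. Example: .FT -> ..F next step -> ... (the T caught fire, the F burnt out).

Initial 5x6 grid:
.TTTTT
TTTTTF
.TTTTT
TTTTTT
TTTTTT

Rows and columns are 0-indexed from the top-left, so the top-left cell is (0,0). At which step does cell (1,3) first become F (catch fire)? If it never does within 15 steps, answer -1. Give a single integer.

Step 1: cell (1,3)='T' (+3 fires, +1 burnt)
Step 2: cell (1,3)='F' (+4 fires, +3 burnt)
  -> target ignites at step 2
Step 3: cell (1,3)='.' (+5 fires, +4 burnt)
Step 4: cell (1,3)='.' (+5 fires, +5 burnt)
Step 5: cell (1,3)='.' (+5 fires, +5 burnt)
Step 6: cell (1,3)='.' (+2 fires, +5 burnt)
Step 7: cell (1,3)='.' (+2 fires, +2 burnt)
Step 8: cell (1,3)='.' (+1 fires, +2 burnt)
Step 9: cell (1,3)='.' (+0 fires, +1 burnt)
  fire out at step 9

2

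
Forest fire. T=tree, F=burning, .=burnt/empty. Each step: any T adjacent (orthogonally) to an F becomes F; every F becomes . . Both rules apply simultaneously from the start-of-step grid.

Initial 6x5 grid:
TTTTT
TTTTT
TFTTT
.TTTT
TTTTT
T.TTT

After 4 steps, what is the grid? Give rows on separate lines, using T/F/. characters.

Step 1: 4 trees catch fire, 1 burn out
  TTTTT
  TFTTT
  F.FTT
  .FTTT
  TTTTT
  T.TTT
Step 2: 6 trees catch fire, 4 burn out
  TFTTT
  F.FTT
  ...FT
  ..FTT
  TFTTT
  T.TTT
Step 3: 7 trees catch fire, 6 burn out
  F.FTT
  ...FT
  ....F
  ...FT
  F.FTT
  T.TTT
Step 4: 6 trees catch fire, 7 burn out
  ...FT
  ....F
  .....
  ....F
  ...FT
  F.FTT

...FT
....F
.....
....F
...FT
F.FTT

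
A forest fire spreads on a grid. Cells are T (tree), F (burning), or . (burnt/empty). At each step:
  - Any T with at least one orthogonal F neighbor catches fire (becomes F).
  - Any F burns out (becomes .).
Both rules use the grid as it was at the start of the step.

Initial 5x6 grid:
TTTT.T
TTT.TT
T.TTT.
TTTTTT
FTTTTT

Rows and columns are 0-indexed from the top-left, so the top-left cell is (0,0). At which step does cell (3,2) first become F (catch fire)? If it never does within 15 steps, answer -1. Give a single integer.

Step 1: cell (3,2)='T' (+2 fires, +1 burnt)
Step 2: cell (3,2)='T' (+3 fires, +2 burnt)
Step 3: cell (3,2)='F' (+3 fires, +3 burnt)
  -> target ignites at step 3
Step 4: cell (3,2)='.' (+5 fires, +3 burnt)
Step 5: cell (3,2)='.' (+5 fires, +5 burnt)
Step 6: cell (3,2)='.' (+3 fires, +5 burnt)
Step 7: cell (3,2)='.' (+2 fires, +3 burnt)
Step 8: cell (3,2)='.' (+1 fires, +2 burnt)
Step 9: cell (3,2)='.' (+1 fires, +1 burnt)
Step 10: cell (3,2)='.' (+0 fires, +1 burnt)
  fire out at step 10

3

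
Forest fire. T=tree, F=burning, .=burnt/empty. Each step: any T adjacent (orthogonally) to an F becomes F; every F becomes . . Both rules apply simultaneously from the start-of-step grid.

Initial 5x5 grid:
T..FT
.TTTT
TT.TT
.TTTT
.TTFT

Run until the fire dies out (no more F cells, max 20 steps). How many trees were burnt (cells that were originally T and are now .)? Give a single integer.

Answer: 16

Derivation:
Step 1: +5 fires, +2 burnt (F count now 5)
Step 2: +6 fires, +5 burnt (F count now 6)
Step 3: +3 fires, +6 burnt (F count now 3)
Step 4: +1 fires, +3 burnt (F count now 1)
Step 5: +1 fires, +1 burnt (F count now 1)
Step 6: +0 fires, +1 burnt (F count now 0)
Fire out after step 6
Initially T: 17, now '.': 24
Total burnt (originally-T cells now '.'): 16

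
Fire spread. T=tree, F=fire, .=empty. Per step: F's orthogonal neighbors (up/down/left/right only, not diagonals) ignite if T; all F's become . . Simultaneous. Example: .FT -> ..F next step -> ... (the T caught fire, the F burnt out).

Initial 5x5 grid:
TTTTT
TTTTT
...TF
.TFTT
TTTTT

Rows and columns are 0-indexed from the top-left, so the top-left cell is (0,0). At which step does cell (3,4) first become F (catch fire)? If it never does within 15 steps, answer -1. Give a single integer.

Step 1: cell (3,4)='F' (+6 fires, +2 burnt)
  -> target ignites at step 1
Step 2: cell (3,4)='.' (+5 fires, +6 burnt)
Step 3: cell (3,4)='.' (+3 fires, +5 burnt)
Step 4: cell (3,4)='.' (+2 fires, +3 burnt)
Step 5: cell (3,4)='.' (+2 fires, +2 burnt)
Step 6: cell (3,4)='.' (+1 fires, +2 burnt)
Step 7: cell (3,4)='.' (+0 fires, +1 burnt)
  fire out at step 7

1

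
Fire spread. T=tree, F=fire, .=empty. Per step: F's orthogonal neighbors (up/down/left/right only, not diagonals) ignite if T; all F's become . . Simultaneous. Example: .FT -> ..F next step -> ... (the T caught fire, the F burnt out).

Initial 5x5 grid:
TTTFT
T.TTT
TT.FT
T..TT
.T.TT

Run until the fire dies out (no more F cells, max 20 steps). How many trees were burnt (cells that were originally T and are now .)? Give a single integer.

Answer: 16

Derivation:
Step 1: +5 fires, +2 burnt (F count now 5)
Step 2: +5 fires, +5 burnt (F count now 5)
Step 3: +2 fires, +5 burnt (F count now 2)
Step 4: +1 fires, +2 burnt (F count now 1)
Step 5: +1 fires, +1 burnt (F count now 1)
Step 6: +2 fires, +1 burnt (F count now 2)
Step 7: +0 fires, +2 burnt (F count now 0)
Fire out after step 7
Initially T: 17, now '.': 24
Total burnt (originally-T cells now '.'): 16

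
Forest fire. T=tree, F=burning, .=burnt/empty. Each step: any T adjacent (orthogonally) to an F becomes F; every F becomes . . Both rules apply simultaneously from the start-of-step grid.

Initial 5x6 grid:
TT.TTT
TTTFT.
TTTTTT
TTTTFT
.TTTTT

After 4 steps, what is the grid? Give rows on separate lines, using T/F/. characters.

Step 1: 8 trees catch fire, 2 burn out
  TT.FTT
  TTF.F.
  TTTFFT
  TTTF.F
  .TTTFT
Step 2: 7 trees catch fire, 8 burn out
  TT..FT
  TF....
  TTF..F
  TTF...
  .TTF.F
Step 3: 6 trees catch fire, 7 burn out
  TF...F
  F.....
  TF....
  TF....
  .TF...
Step 4: 4 trees catch fire, 6 burn out
  F.....
  ......
  F.....
  F.....
  .F....

F.....
......
F.....
F.....
.F....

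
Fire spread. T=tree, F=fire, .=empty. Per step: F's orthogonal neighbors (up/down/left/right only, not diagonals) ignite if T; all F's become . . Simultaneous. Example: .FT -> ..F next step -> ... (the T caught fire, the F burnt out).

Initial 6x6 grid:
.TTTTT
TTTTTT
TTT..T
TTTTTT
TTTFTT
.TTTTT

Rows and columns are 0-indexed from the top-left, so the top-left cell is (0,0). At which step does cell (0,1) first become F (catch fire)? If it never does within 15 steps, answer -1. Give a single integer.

Step 1: cell (0,1)='T' (+4 fires, +1 burnt)
Step 2: cell (0,1)='T' (+6 fires, +4 burnt)
Step 3: cell (0,1)='T' (+6 fires, +6 burnt)
Step 4: cell (0,1)='T' (+4 fires, +6 burnt)
Step 5: cell (0,1)='T' (+5 fires, +4 burnt)
Step 6: cell (0,1)='F' (+5 fires, +5 burnt)
  -> target ignites at step 6
Step 7: cell (0,1)='.' (+1 fires, +5 burnt)
Step 8: cell (0,1)='.' (+0 fires, +1 burnt)
  fire out at step 8

6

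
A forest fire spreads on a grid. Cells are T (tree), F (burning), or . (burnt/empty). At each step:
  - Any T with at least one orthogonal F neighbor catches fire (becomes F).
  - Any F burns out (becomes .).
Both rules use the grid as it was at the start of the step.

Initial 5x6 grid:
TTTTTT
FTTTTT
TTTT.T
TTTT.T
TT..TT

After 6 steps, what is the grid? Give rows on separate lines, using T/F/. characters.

Step 1: 3 trees catch fire, 1 burn out
  FTTTTT
  .FTTTT
  FTTT.T
  TTTT.T
  TT..TT
Step 2: 4 trees catch fire, 3 burn out
  .FTTTT
  ..FTTT
  .FTT.T
  FTTT.T
  TT..TT
Step 3: 5 trees catch fire, 4 burn out
  ..FTTT
  ...FTT
  ..FT.T
  .FTT.T
  FT..TT
Step 4: 5 trees catch fire, 5 burn out
  ...FTT
  ....FT
  ...F.T
  ..FT.T
  .F..TT
Step 5: 3 trees catch fire, 5 burn out
  ....FT
  .....F
  .....T
  ...F.T
  ....TT
Step 6: 2 trees catch fire, 3 burn out
  .....F
  ......
  .....F
  .....T
  ....TT

.....F
......
.....F
.....T
....TT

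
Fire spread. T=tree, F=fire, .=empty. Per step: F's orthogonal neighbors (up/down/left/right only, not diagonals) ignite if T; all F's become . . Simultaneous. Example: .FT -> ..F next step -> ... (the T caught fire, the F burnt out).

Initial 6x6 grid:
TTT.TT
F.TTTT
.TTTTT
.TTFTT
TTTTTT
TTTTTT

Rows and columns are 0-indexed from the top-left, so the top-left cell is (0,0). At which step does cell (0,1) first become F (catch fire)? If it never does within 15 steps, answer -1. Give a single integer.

Step 1: cell (0,1)='T' (+5 fires, +2 burnt)
Step 2: cell (0,1)='F' (+9 fires, +5 burnt)
  -> target ignites at step 2
Step 3: cell (0,1)='.' (+9 fires, +9 burnt)
Step 4: cell (0,1)='.' (+5 fires, +9 burnt)
Step 5: cell (0,1)='.' (+2 fires, +5 burnt)
Step 6: cell (0,1)='.' (+0 fires, +2 burnt)
  fire out at step 6

2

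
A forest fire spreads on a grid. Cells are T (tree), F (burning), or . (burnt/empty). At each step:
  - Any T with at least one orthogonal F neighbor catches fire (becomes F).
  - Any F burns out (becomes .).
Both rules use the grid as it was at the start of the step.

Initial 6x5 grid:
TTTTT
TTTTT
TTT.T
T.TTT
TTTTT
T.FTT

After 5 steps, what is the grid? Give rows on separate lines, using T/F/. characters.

Step 1: 2 trees catch fire, 1 burn out
  TTTTT
  TTTTT
  TTT.T
  T.TTT
  TTFTT
  T..FT
Step 2: 4 trees catch fire, 2 burn out
  TTTTT
  TTTTT
  TTT.T
  T.FTT
  TF.FT
  T...F
Step 3: 4 trees catch fire, 4 burn out
  TTTTT
  TTTTT
  TTF.T
  T..FT
  F...F
  T....
Step 4: 5 trees catch fire, 4 burn out
  TTTTT
  TTFTT
  TF..T
  F...F
  .....
  F....
Step 5: 5 trees catch fire, 5 burn out
  TTFTT
  TF.FT
  F...F
  .....
  .....
  .....

TTFTT
TF.FT
F...F
.....
.....
.....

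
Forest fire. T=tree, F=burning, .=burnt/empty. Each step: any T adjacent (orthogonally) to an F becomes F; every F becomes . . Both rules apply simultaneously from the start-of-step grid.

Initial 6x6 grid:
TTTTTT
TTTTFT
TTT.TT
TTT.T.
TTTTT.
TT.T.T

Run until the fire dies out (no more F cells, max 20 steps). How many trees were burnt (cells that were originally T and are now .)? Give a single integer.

Step 1: +4 fires, +1 burnt (F count now 4)
Step 2: +5 fires, +4 burnt (F count now 5)
Step 3: +4 fires, +5 burnt (F count now 4)
Step 4: +5 fires, +4 burnt (F count now 5)
Step 5: +5 fires, +5 burnt (F count now 5)
Step 6: +2 fires, +5 burnt (F count now 2)
Step 7: +2 fires, +2 burnt (F count now 2)
Step 8: +1 fires, +2 burnt (F count now 1)
Step 9: +0 fires, +1 burnt (F count now 0)
Fire out after step 9
Initially T: 29, now '.': 35
Total burnt (originally-T cells now '.'): 28

Answer: 28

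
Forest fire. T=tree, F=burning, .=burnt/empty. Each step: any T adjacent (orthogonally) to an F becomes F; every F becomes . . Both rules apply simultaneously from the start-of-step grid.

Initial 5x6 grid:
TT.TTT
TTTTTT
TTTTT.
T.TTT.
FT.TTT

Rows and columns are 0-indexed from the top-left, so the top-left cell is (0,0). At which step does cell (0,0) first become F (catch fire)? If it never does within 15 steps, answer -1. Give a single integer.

Step 1: cell (0,0)='T' (+2 fires, +1 burnt)
Step 2: cell (0,0)='T' (+1 fires, +2 burnt)
Step 3: cell (0,0)='T' (+2 fires, +1 burnt)
Step 4: cell (0,0)='F' (+3 fires, +2 burnt)
  -> target ignites at step 4
Step 5: cell (0,0)='.' (+4 fires, +3 burnt)
Step 6: cell (0,0)='.' (+3 fires, +4 burnt)
Step 7: cell (0,0)='.' (+4 fires, +3 burnt)
Step 8: cell (0,0)='.' (+3 fires, +4 burnt)
Step 9: cell (0,0)='.' (+2 fires, +3 burnt)
Step 10: cell (0,0)='.' (+0 fires, +2 burnt)
  fire out at step 10

4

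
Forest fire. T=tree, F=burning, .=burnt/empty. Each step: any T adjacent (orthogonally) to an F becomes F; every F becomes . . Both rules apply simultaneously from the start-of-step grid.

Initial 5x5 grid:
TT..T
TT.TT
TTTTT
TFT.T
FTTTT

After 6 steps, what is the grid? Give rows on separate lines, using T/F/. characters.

Step 1: 4 trees catch fire, 2 burn out
  TT..T
  TT.TT
  TFTTT
  F.F.T
  .FTTT
Step 2: 4 trees catch fire, 4 burn out
  TT..T
  TF.TT
  F.FTT
  ....T
  ..FTT
Step 3: 4 trees catch fire, 4 burn out
  TF..T
  F..TT
  ...FT
  ....T
  ...FT
Step 4: 4 trees catch fire, 4 burn out
  F...T
  ...FT
  ....F
  ....T
  ....F
Step 5: 2 trees catch fire, 4 burn out
  ....T
  ....F
  .....
  ....F
  .....
Step 6: 1 trees catch fire, 2 burn out
  ....F
  .....
  .....
  .....
  .....

....F
.....
.....
.....
.....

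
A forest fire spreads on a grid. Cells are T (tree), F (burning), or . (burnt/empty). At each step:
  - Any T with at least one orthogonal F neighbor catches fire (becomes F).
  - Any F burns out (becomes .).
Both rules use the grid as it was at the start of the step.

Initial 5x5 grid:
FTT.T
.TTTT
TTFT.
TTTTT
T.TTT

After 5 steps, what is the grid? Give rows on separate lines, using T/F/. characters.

Step 1: 5 trees catch fire, 2 burn out
  .FT.T
  .TFTT
  TF.F.
  TTFTT
  T.TTT
Step 2: 7 trees catch fire, 5 burn out
  ..F.T
  .F.FT
  F....
  TF.FT
  T.FTT
Step 3: 4 trees catch fire, 7 burn out
  ....T
  ....F
  .....
  F...F
  T..FT
Step 4: 3 trees catch fire, 4 burn out
  ....F
  .....
  .....
  .....
  F...F
Step 5: 0 trees catch fire, 3 burn out
  .....
  .....
  .....
  .....
  .....

.....
.....
.....
.....
.....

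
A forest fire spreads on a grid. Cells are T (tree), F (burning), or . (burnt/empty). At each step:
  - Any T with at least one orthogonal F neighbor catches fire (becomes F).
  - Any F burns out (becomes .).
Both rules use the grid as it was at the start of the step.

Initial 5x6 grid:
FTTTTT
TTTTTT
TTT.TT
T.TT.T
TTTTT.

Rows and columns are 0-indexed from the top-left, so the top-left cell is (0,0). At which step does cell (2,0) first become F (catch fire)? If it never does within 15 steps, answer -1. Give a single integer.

Step 1: cell (2,0)='T' (+2 fires, +1 burnt)
Step 2: cell (2,0)='F' (+3 fires, +2 burnt)
  -> target ignites at step 2
Step 3: cell (2,0)='.' (+4 fires, +3 burnt)
Step 4: cell (2,0)='.' (+4 fires, +4 burnt)
Step 5: cell (2,0)='.' (+4 fires, +4 burnt)
Step 6: cell (2,0)='.' (+4 fires, +4 burnt)
Step 7: cell (2,0)='.' (+2 fires, +4 burnt)
Step 8: cell (2,0)='.' (+2 fires, +2 burnt)
Step 9: cell (2,0)='.' (+0 fires, +2 burnt)
  fire out at step 9

2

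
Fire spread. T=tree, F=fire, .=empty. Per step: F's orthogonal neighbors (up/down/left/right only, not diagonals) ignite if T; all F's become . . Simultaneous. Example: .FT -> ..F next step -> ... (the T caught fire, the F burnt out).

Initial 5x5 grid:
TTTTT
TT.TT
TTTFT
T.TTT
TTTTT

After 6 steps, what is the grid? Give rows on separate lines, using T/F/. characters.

Step 1: 4 trees catch fire, 1 burn out
  TTTTT
  TT.FT
  TTF.F
  T.TFT
  TTTTT
Step 2: 6 trees catch fire, 4 burn out
  TTTFT
  TT..F
  TF...
  T.F.F
  TTTFT
Step 3: 6 trees catch fire, 6 burn out
  TTF.F
  TF...
  F....
  T....
  TTF.F
Step 4: 4 trees catch fire, 6 burn out
  TF...
  F....
  .....
  F....
  TF...
Step 5: 2 trees catch fire, 4 burn out
  F....
  .....
  .....
  .....
  F....
Step 6: 0 trees catch fire, 2 burn out
  .....
  .....
  .....
  .....
  .....

.....
.....
.....
.....
.....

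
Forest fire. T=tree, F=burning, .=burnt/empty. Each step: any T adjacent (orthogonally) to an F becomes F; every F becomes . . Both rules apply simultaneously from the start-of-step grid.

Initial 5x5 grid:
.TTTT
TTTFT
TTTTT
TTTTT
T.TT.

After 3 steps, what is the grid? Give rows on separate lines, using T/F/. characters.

Step 1: 4 trees catch fire, 1 burn out
  .TTFT
  TTF.F
  TTTFT
  TTTTT
  T.TT.
Step 2: 6 trees catch fire, 4 burn out
  .TF.F
  TF...
  TTF.F
  TTTFT
  T.TT.
Step 3: 6 trees catch fire, 6 burn out
  .F...
  F....
  TF...
  TTF.F
  T.TF.

.F...
F....
TF...
TTF.F
T.TF.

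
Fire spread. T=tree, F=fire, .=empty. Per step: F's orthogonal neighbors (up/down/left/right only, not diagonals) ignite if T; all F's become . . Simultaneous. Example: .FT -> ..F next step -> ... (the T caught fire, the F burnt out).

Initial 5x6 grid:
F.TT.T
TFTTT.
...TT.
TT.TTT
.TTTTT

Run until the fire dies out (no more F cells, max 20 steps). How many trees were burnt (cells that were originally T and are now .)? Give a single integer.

Step 1: +2 fires, +2 burnt (F count now 2)
Step 2: +2 fires, +2 burnt (F count now 2)
Step 3: +3 fires, +2 burnt (F count now 3)
Step 4: +2 fires, +3 burnt (F count now 2)
Step 5: +2 fires, +2 burnt (F count now 2)
Step 6: +3 fires, +2 burnt (F count now 3)
Step 7: +2 fires, +3 burnt (F count now 2)
Step 8: +1 fires, +2 burnt (F count now 1)
Step 9: +1 fires, +1 burnt (F count now 1)
Step 10: +0 fires, +1 burnt (F count now 0)
Fire out after step 10
Initially T: 19, now '.': 29
Total burnt (originally-T cells now '.'): 18

Answer: 18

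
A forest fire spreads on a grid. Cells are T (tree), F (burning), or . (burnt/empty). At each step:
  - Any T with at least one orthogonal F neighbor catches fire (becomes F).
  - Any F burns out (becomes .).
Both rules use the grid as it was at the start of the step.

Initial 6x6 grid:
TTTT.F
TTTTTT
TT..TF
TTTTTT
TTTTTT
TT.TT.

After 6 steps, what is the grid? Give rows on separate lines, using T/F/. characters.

Step 1: 3 trees catch fire, 2 burn out
  TTTT..
  TTTTTF
  TT..F.
  TTTTTF
  TTTTTT
  TT.TT.
Step 2: 3 trees catch fire, 3 burn out
  TTTT..
  TTTTF.
  TT....
  TTTTF.
  TTTTTF
  TT.TT.
Step 3: 3 trees catch fire, 3 burn out
  TTTT..
  TTTF..
  TT....
  TTTF..
  TTTTF.
  TT.TT.
Step 4: 5 trees catch fire, 3 burn out
  TTTF..
  TTF...
  TT....
  TTF...
  TTTF..
  TT.TF.
Step 5: 5 trees catch fire, 5 burn out
  TTF...
  TF....
  TT....
  TF....
  TTF...
  TT.F..
Step 6: 5 trees catch fire, 5 burn out
  TF....
  F.....
  TF....
  F.....
  TF....
  TT....

TF....
F.....
TF....
F.....
TF....
TT....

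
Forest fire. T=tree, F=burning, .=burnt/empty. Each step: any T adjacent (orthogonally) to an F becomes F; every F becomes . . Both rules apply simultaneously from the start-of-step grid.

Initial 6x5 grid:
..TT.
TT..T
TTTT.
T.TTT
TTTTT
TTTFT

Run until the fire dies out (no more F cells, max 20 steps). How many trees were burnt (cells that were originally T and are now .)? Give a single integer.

Answer: 19

Derivation:
Step 1: +3 fires, +1 burnt (F count now 3)
Step 2: +4 fires, +3 burnt (F count now 4)
Step 3: +5 fires, +4 burnt (F count now 5)
Step 4: +2 fires, +5 burnt (F count now 2)
Step 5: +2 fires, +2 burnt (F count now 2)
Step 6: +2 fires, +2 burnt (F count now 2)
Step 7: +1 fires, +2 burnt (F count now 1)
Step 8: +0 fires, +1 burnt (F count now 0)
Fire out after step 8
Initially T: 22, now '.': 27
Total burnt (originally-T cells now '.'): 19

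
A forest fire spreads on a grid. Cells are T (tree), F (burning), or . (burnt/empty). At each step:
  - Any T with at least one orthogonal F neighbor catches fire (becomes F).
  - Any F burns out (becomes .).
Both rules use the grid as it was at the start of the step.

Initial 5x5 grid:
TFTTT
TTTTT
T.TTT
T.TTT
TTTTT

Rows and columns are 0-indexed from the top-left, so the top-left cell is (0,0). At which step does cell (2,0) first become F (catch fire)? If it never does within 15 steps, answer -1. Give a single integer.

Step 1: cell (2,0)='T' (+3 fires, +1 burnt)
Step 2: cell (2,0)='T' (+3 fires, +3 burnt)
Step 3: cell (2,0)='F' (+4 fires, +3 burnt)
  -> target ignites at step 3
Step 4: cell (2,0)='.' (+4 fires, +4 burnt)
Step 5: cell (2,0)='.' (+4 fires, +4 burnt)
Step 6: cell (2,0)='.' (+3 fires, +4 burnt)
Step 7: cell (2,0)='.' (+1 fires, +3 burnt)
Step 8: cell (2,0)='.' (+0 fires, +1 burnt)
  fire out at step 8

3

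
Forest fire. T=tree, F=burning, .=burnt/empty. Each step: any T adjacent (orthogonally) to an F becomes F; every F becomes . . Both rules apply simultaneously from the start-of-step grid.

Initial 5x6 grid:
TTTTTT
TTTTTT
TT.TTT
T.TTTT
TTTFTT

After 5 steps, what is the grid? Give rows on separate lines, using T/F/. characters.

Step 1: 3 trees catch fire, 1 burn out
  TTTTTT
  TTTTTT
  TT.TTT
  T.TFTT
  TTF.FT
Step 2: 5 trees catch fire, 3 burn out
  TTTTTT
  TTTTTT
  TT.FTT
  T.F.FT
  TF...F
Step 3: 4 trees catch fire, 5 burn out
  TTTTTT
  TTTFTT
  TT..FT
  T....F
  F.....
Step 4: 5 trees catch fire, 4 burn out
  TTTFTT
  TTF.FT
  TT...F
  F.....
  ......
Step 5: 5 trees catch fire, 5 burn out
  TTF.FT
  TF...F
  FT....
  ......
  ......

TTF.FT
TF...F
FT....
......
......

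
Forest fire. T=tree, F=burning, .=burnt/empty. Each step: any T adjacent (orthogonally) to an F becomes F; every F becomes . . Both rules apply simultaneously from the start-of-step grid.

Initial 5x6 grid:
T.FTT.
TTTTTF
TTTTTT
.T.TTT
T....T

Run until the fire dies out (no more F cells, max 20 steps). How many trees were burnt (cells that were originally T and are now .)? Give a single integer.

Answer: 19

Derivation:
Step 1: +4 fires, +2 burnt (F count now 4)
Step 2: +6 fires, +4 burnt (F count now 6)
Step 3: +5 fires, +6 burnt (F count now 5)
Step 4: +4 fires, +5 burnt (F count now 4)
Step 5: +0 fires, +4 burnt (F count now 0)
Fire out after step 5
Initially T: 20, now '.': 29
Total burnt (originally-T cells now '.'): 19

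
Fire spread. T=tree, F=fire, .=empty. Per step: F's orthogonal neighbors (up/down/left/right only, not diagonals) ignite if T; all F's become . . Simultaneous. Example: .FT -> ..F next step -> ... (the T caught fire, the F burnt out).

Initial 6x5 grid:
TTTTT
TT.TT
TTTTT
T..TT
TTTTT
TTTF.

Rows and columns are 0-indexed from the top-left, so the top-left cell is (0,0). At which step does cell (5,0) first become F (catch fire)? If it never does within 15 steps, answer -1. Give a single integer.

Step 1: cell (5,0)='T' (+2 fires, +1 burnt)
Step 2: cell (5,0)='T' (+4 fires, +2 burnt)
Step 3: cell (5,0)='F' (+4 fires, +4 burnt)
  -> target ignites at step 3
Step 4: cell (5,0)='.' (+4 fires, +4 burnt)
Step 5: cell (5,0)='.' (+4 fires, +4 burnt)
Step 6: cell (5,0)='.' (+4 fires, +4 burnt)
Step 7: cell (5,0)='.' (+2 fires, +4 burnt)
Step 8: cell (5,0)='.' (+1 fires, +2 burnt)
Step 9: cell (5,0)='.' (+0 fires, +1 burnt)
  fire out at step 9

3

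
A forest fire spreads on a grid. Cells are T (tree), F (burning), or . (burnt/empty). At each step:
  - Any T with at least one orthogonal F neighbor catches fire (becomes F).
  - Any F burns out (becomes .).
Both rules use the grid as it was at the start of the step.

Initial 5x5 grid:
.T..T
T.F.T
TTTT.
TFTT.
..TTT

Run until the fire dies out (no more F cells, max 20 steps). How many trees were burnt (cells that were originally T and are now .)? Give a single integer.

Answer: 11

Derivation:
Step 1: +4 fires, +2 burnt (F count now 4)
Step 2: +4 fires, +4 burnt (F count now 4)
Step 3: +2 fires, +4 burnt (F count now 2)
Step 4: +1 fires, +2 burnt (F count now 1)
Step 5: +0 fires, +1 burnt (F count now 0)
Fire out after step 5
Initially T: 14, now '.': 22
Total burnt (originally-T cells now '.'): 11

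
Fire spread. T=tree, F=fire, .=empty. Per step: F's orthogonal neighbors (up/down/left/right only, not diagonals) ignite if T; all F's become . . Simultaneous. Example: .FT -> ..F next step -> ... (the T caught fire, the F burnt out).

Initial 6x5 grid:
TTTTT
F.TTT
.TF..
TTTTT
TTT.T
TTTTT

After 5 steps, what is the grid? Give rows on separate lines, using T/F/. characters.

Step 1: 4 trees catch fire, 2 burn out
  FTTTT
  ..FTT
  .F...
  TTFTT
  TTT.T
  TTTTT
Step 2: 6 trees catch fire, 4 burn out
  .FFTT
  ...FT
  .....
  TF.FT
  TTF.T
  TTTTT
Step 3: 6 trees catch fire, 6 burn out
  ...FT
  ....F
  .....
  F...F
  TF..T
  TTFTT
Step 4: 5 trees catch fire, 6 burn out
  ....F
  .....
  .....
  .....
  F...F
  TF.FT
Step 5: 2 trees catch fire, 5 burn out
  .....
  .....
  .....
  .....
  .....
  F...F

.....
.....
.....
.....
.....
F...F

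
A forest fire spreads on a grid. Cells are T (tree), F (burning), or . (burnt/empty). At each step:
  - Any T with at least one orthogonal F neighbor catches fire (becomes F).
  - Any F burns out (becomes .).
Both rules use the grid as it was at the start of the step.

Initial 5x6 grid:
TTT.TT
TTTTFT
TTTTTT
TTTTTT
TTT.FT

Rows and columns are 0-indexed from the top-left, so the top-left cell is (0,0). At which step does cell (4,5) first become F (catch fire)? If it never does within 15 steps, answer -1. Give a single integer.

Step 1: cell (4,5)='F' (+6 fires, +2 burnt)
  -> target ignites at step 1
Step 2: cell (4,5)='.' (+6 fires, +6 burnt)
Step 3: cell (4,5)='.' (+4 fires, +6 burnt)
Step 4: cell (4,5)='.' (+5 fires, +4 burnt)
Step 5: cell (4,5)='.' (+4 fires, +5 burnt)
Step 6: cell (4,5)='.' (+1 fires, +4 burnt)
Step 7: cell (4,5)='.' (+0 fires, +1 burnt)
  fire out at step 7

1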